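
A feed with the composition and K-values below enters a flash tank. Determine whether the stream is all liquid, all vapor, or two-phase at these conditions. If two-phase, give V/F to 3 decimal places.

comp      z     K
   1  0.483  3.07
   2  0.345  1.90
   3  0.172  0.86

ΣzᵢKᵢ = 2.286; Σzᵢ/Kᵢ = 0.539.
Since Σzᵢ/Kᵢ < 1 the mixture is above its dew point — single vapor phase.

all vapor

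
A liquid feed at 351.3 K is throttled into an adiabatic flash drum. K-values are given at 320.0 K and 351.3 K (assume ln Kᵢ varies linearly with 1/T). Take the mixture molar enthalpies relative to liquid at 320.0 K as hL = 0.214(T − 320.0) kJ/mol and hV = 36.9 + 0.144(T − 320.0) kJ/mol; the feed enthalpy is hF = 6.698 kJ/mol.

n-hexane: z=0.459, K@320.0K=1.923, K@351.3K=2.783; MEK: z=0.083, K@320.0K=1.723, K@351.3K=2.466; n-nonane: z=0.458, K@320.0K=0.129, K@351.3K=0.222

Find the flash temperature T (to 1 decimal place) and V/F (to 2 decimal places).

T = 323.6 K, V/F = 0.16

Adiabatic flash: solve Rachford–Rice at each trial T, then check hF = ψ·hV(T) + (1−ψ)·hL(T).
  T = 320.0 K: K = (1.923, 1.723, 0.129), RR gives ψ = 0.109, H_out = 4.012 kJ/mol
  T = 351.3 K: K = (2.783, 2.466, 0.222), RR gives ψ = 0.432, H_out = 21.695 kJ/mol
  T = 335.6 K: K = (2.332, 2.077, 0.171), RR gives ψ = 0.299, H_out = 14.054 kJ/mol
  T = 327.8 K: K = (2.123, 1.896, 0.149), RR gives ψ = 0.216, H_out = 9.504 kJ/mol
  T = 323.9 K: K = (2.022, 1.809, 0.139), RR gives ψ = 0.166, H_out = 6.908 kJ/mol
  T = 321.9 K: K = (1.971, 1.764, 0.134), RR gives ψ = 0.138, H_out = 5.466 kJ/mol
Linear interpolation between T = 321.9 (H_out = 5.466) and T = 323.9 (H_out = 6.908) on hF = 6.698 gives T ≈ 323.6 K, at which ψ = 0.16.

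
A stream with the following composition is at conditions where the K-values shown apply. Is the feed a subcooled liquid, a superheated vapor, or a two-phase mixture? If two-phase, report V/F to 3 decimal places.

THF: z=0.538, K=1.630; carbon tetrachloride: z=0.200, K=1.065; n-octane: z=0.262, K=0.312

two-phase, V/F = 0.489

ΣzᵢKᵢ = 1.172; Σzᵢ/Kᵢ = 1.358.
Both exceed 1, so a two-phase solution exists.
Material balance + equilibrium reduce to Σ zᵢ(Kᵢ−1)/(1+ψ(Kᵢ−1)) = 0.
Newton iteration, ψ⁰ = 0.5:
  ψ = 0.500: g = -0.0044, g' = -0.412 → ψ = 0.489
Converged at ψ = 0.489.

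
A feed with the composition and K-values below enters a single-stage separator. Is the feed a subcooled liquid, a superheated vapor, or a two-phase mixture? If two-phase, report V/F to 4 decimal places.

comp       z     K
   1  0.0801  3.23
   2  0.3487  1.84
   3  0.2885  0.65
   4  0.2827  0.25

two-phase, V/F = 0.2260

ΣzᵢKᵢ = 1.1585; Σzᵢ/Kᵢ = 1.7890.
Both exceed 1, so a two-phase solution exists.
Rachford–Rice: g(ψ) = Σ zᵢ(Kᵢ−1)/(1+ψ(Kᵢ−1)) = 0.
Iterate (Newton) starting at ψ = 0.53:
  ψ = 0.5300: g = -0.19134, g' = -0.6928 → ψ = 0.2538
  ψ = 0.2538: g = -0.01720, g' = -0.6147 → ψ = 0.2258
  ψ = 0.2258: g = 0.00010, g' = -0.6222 → ψ = 0.2260
Converged at ψ = 0.2260.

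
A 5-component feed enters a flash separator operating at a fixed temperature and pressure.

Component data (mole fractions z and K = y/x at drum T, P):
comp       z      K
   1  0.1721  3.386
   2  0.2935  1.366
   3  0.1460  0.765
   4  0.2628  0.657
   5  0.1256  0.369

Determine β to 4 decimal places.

β = 0.5374

Newton–Raphson from β = 0.5:
  β = 0.5000: g = 0.01459, g' = -0.3939 → β = 0.5370
  β = 0.5370: g = 0.00013, g' = -0.3871 → β = 0.5374
Converged at β = 0.5374.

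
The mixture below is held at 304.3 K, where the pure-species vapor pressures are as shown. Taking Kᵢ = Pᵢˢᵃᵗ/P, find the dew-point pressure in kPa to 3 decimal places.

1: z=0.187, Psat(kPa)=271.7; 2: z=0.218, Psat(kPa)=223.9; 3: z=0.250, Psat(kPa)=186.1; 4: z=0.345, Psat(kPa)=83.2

Pdew = 139.823 kPa

At the dew point ψ → 1, so Σzᵢ/Kᵢ = 1 with Kᵢ = Pᵢˢᵃᵗ/P ⇒ 1/P = Σzᵢ/Pᵢˢᵃᵗ.
1/P = 0.187/271.7 + 0.218/223.9 + 0.250/186.1 + 0.345/83.2 = 0.007152 ⇒ P = 139.823 kPa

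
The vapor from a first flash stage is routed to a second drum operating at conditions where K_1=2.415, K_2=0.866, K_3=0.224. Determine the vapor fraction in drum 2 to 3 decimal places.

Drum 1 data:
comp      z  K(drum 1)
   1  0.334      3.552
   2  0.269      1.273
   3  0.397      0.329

V/F (drum 2) = 0.649

Drum 1:
Rachford–Rice: g(ψ₁) = Σ zᵢ(Kᵢ−1)/(1+ψ₁(Kᵢ−1)) = 0.
Feasibility: ΣzᵢKᵢ = 1.659, Σzᵢ/Kᵢ = 1.512 — both > 1, two phases present.
Iterate (Newton) starting at ψ₁ = 0.58:
  ψ₁ = 0.580: g = -0.0290, g' = -0.848 → ψ₁ = 0.546
Converged at ψ₁ = 0.546.
Drum-1 compositions:
  1: x = 0.140, y = 0.496
  2: x = 0.234, y = 0.298
  3: x = 0.626, y = 0.206
Drum-2 feed = drum-1 vapor: z₂ = (0.4959, 0.2980, 0.2060).
Drum 2:
Rachford–Rice: g(ψ₂) = Σ zᵢ(Kᵢ−1)/(1+ψ₂(Kᵢ−1)) = 0.
Feasibility: ΣzᵢKᵢ = 1.502, Σzᵢ/Kᵢ = 1.469 — both > 1, two phases present.
Newton–Raphson from ψ₂ = 0.5:
  ψ₂ = 0.500: g = 0.1069, g' = -0.678 → ψ₂ = 0.658
  ψ₂ = 0.658: g = -0.0069, g' = -0.790 → ψ₂ = 0.649
Converged at ψ₂ = 0.649.
  1: x = 0.259, y = 0.624
  2: x = 0.326, y = 0.283
  3: x = 0.415, y = 0.093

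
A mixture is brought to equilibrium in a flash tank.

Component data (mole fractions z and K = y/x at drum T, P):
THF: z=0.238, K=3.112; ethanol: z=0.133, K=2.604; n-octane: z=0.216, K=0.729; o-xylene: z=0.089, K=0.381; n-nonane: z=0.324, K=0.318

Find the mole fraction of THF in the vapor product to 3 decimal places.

Let ψ = V/F and solve Σ zᵢ(Kᵢ−1)/(1+ψ(Kᵢ−1)) = 0.
Feasibility: ΣzᵢKᵢ = 1.381, Σzᵢ/Kᵢ = 1.676 — both > 1, two phases present.
Iterate (Newton) starting at ψ = 0.59:
  ψ = 0.590: g = -0.1928, g' = -0.830 → ψ = 0.358
  ψ = 0.358: g = -0.0059, g' = -0.822 → ψ = 0.350
Converged at ψ = 0.350.
Compositions from xᵢ = zᵢ/(1+ψ(Kᵢ−1)), yᵢ = Kᵢxᵢ:
  THF: x = 0.137, y = 0.426
  ethanol: x = 0.085, y = 0.222
  n-octane: x = 0.239, y = 0.174
  o-xylene: x = 0.114, y = 0.043
  n-nonane: x = 0.426, y = 0.135

y_THF = 0.426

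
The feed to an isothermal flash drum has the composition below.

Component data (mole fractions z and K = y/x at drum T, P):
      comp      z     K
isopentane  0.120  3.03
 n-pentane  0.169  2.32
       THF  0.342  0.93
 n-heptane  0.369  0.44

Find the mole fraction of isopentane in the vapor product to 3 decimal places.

y_isopentane = 0.206

Material balance + equilibrium reduce to Σ zᵢ(Kᵢ−1)/(1+V/F(Kᵢ−1)) = 0.
Check two-phase: ΣzᵢKᵢ = 1.236 > 1 and Σzᵢ/Kᵢ = 1.319 > 1, so g(0) = 0.236 > 0 and g(1) = -0.319 < 0.
Newton iteration, V/F⁰ = 0.5:
  V/F = 0.500: g = -0.0565, g' = -0.454 → V/F = 0.375
  V/F = 0.375: g = 0.0012, g' = -0.478 → V/F = 0.378
Converged at V/F = 0.378.
Compositions from xᵢ = zᵢ/(1+V/F(Kᵢ−1)), yᵢ = Kᵢxᵢ:
  isopentane: x = 0.068, y = 0.206
  n-pentane: x = 0.113, y = 0.262
  THF: x = 0.351, y = 0.327
  n-heptane: x = 0.468, y = 0.206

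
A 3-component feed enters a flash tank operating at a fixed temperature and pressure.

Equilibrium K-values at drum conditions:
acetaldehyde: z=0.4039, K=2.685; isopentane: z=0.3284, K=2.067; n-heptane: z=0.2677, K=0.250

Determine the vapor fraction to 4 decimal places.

ψ = 0.7813

Iterate (Newton) starting at ψ = 0.32:
  ψ = 0.3200: g = 0.43920, g' = -0.9525 → ψ = 0.7811
  ψ = 0.7811: g = 0.00021, g' = -1.2028 → ψ = 0.7813
Converged at ψ = 0.7813.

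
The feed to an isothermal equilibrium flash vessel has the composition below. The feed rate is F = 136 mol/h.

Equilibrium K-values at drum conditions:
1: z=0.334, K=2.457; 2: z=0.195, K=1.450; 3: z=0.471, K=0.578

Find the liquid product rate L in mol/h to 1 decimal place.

L = 31.3 mol/h

Newton–Raphson from ψ = 0.46:
  ψ = 0.460: g = 0.1174, g' = -0.410 → ψ = 0.746
  ψ = 0.746: g = 0.0088, g' = -0.364 → ψ = 0.770
Converged at ψ = 0.770.
Then V = ψ·F = 0.7702·136 = 104.7 mol/h and L = F − V = 31.3 mol/h.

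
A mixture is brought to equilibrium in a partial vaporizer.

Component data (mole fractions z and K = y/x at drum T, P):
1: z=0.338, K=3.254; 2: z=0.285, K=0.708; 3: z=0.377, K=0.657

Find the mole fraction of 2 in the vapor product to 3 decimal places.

y_2 = 0.259

Newton iteration, ψ⁰ = 0.3:
  ψ = 0.300: g = 0.2192, g' = -0.695 → ψ = 0.615
  ψ = 0.615: g = 0.0539, g' = -0.409 → ψ = 0.747
  ψ = 0.747: g = 0.0036, g' = -0.358 → ψ = 0.757
Converged at ψ = 0.757.
Compositions from xᵢ = zᵢ/(1+ψ(Kᵢ−1)), yᵢ = Kᵢxᵢ:
  1: x = 0.125, y = 0.406
  2: x = 0.366, y = 0.259
  3: x = 0.509, y = 0.335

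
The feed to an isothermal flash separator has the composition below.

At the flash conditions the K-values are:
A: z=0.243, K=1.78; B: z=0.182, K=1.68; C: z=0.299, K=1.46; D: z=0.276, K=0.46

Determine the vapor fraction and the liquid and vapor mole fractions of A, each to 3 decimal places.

ψ = 0.889, x_A = 0.143, y_A = 0.255

Newton–Raphson from ψ = 0.5:
  ψ = 0.500: g = 0.1364, g' = -0.316 → ψ = 0.931
  ψ = 0.931: g = -0.0179, g' = -0.438 → ψ = 0.890
  ψ = 0.890: g = -0.0005, g' = -0.414 → ψ = 0.889
Converged at ψ = 0.889.
Compositions from xᵢ = zᵢ/(1+ψ(Kᵢ−1)), yᵢ = Kᵢxᵢ:
  A: x = 0.143, y = 0.255
  B: x = 0.113, y = 0.191
  C: x = 0.212, y = 0.310
  D: x = 0.531, y = 0.244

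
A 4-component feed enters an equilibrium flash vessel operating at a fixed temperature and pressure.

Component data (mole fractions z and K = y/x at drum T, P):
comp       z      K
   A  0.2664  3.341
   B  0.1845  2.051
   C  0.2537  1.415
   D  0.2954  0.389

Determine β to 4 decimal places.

β = 0.8683

Let β = V/F and solve Σ zᵢ(Kᵢ−1)/(1+β(Kᵢ−1)) = 0.
g(0) = ΣzᵢKᵢ − 1 = 0.7423 and g(1) = 1 − Σzᵢ/Kᵢ = -0.1084, so a root lies in (0, 1).
Newton–Raphson from β = 0.5:
  β = 0.5000: g = 0.24175, g' = -0.6561 → β = 0.8685
  β = 0.8685: g = -0.00016, g' = -0.7386 → β = 0.8683
Converged at β = 0.8683.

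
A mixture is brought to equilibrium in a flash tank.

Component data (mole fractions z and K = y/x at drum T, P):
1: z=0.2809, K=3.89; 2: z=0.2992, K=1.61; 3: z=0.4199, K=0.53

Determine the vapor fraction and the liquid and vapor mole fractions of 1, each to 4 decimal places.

ψ = 0.9024, x_1 = 0.0779, y_1 = 0.3029

Iterate (Newton) starting at ψ = 0.5:
  ψ = 0.5000: g = 0.21390, g' = -0.6163 → ψ = 0.8471
  ψ = 0.8471: g = 0.02788, g' = -0.5018 → ψ = 0.9026
  ψ = 0.9026: g = -0.00010, g' = -0.5063 → ψ = 0.9024
Converged at ψ = 0.9024.
Compositions from xᵢ = zᵢ/(1+ψ(Kᵢ−1)), yᵢ = Kᵢxᵢ:
  1: x = 0.0779, y = 0.3029
  2: x = 0.1930, y = 0.3107
  3: x = 0.7292, y = 0.3865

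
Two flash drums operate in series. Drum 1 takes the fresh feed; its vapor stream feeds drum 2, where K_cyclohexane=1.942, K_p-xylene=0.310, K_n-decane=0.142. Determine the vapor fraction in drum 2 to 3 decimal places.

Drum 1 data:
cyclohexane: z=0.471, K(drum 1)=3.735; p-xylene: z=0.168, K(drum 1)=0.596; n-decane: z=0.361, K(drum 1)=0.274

Drum 1:
Newton–Raphson from ψ₁ = 0.5:
  ψ₁ = 0.500: g = 0.0476, g' = -1.141 → ψ₁ = 0.542
Converged at ψ₁ = 0.542.
Drum-1 compositions:
  cyclohexane: x = 0.190, y = 0.709
  p-xylene: x = 0.215, y = 0.128
  n-decane: x = 0.595, y = 0.163
Drum-2 feed = drum-1 vapor: z₂ = (0.7087, 0.1282, 0.1631).
Drum 2:
Let ψ₂ = V/F and solve Σ zᵢ(Kᵢ−1)/(1+ψ₂(Kᵢ−1)) = 0.
Check two-phase: ΣzᵢKᵢ = 1.439 > 1 and Σzᵢ/Kᵢ = 1.927 > 1, so g(0) = 0.439 > 0 and g(1) = -0.927 < 0.
Iterate (Newton) starting at ψ₂ = 0.59:
  ψ₂ = 0.590: g = -0.0034, g' = -0.926 → ψ₂ = 0.586
Converged at ψ₂ = 0.586.
  cyclohexane: x = 0.457, y = 0.887
  p-xylene: x = 0.215, y = 0.067
  n-decane: x = 0.328, y = 0.047

V/F (drum 2) = 0.586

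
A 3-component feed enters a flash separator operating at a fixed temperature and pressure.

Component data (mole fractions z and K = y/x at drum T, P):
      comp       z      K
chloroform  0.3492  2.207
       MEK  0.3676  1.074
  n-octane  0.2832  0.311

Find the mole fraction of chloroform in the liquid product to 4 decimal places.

x_chloroform = 0.2206

Material balance + equilibrium reduce to Σ zᵢ(Kᵢ−1)/(1+V/F(Kᵢ−1)) = 0.
Check two-phase: ΣzᵢKᵢ = 1.2536 > 1 and Σzᵢ/Kᵢ = 1.4111 > 1, so g(0) = 0.2536 > 0 and g(1) = -0.4111 < 0.
Newton–Raphson from V/F = 0.5:
  V/F = 0.5000: g = -0.00859, g' = -0.5126 → V/F = 0.4832
Converged at V/F = 0.4832.
Compositions from xᵢ = zᵢ/(1+V/F(Kᵢ−1)), yᵢ = Kᵢxᵢ:
  chloroform: x = 0.2206, y = 0.4868
  MEK: x = 0.3549, y = 0.3812
  n-octane: x = 0.4245, y = 0.1320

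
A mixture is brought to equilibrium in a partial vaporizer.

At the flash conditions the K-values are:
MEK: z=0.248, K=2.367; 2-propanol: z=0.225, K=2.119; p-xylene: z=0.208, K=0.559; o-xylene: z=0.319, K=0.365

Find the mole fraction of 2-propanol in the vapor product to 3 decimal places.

Newton iteration, ψ⁰ = 0.5:
  ψ = 0.500: g = -0.0517, g' = -0.622 → ψ = 0.417
  ψ = 0.417: g = -0.0003, g' = -0.618 → ψ = 0.416
Converged at ψ = 0.416.
Compositions from xᵢ = zᵢ/(1+ψ(Kᵢ−1)), yᵢ = Kᵢxᵢ:
  MEK: x = 0.158, y = 0.374
  2-propanol: x = 0.153, y = 0.325
  p-xylene: x = 0.255, y = 0.142
  o-xylene: x = 0.434, y = 0.158

y_2-propanol = 0.325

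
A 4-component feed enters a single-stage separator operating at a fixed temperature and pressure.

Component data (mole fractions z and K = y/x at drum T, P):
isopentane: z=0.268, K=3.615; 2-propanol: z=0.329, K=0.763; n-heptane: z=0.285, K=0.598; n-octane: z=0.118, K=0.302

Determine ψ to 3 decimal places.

ψ = 0.409

Rachford–Rice: g(ψ) = Σ zᵢ(Kᵢ−1)/(1+ψ(Kᵢ−1)) = 0.
g(0) = ΣzᵢKᵢ − 1 = 0.426 and g(1) = 1 − Σzᵢ/Kᵢ = -0.373, so a root lies in (0, 1).
Newton iteration, ψ⁰ = 0.36:
  ψ = 0.360: g = 0.0318, g' = -0.674 → ψ = 0.407
  ψ = 0.407: g = 0.0011, g' = -0.631 → ψ = 0.409
Converged at ψ = 0.409.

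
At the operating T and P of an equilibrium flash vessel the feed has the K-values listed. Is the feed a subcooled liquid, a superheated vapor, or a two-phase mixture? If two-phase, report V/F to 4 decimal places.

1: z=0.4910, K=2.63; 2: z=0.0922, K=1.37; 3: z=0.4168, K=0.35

ΣzᵢKᵢ = 1.5635; Σzᵢ/Kᵢ = 1.4448.
Both exceed 1, so a two-phase solution exists.
Newton iteration, ψ⁰ = 0.64:
  ψ = 0.6400: g = -0.04462, g' = -0.8371 → ψ = 0.5867
  ψ = 0.5867: g = -0.00079, g' = -0.8095 → ψ = 0.5857
Converged at ψ = 0.5857.

two-phase, V/F = 0.5857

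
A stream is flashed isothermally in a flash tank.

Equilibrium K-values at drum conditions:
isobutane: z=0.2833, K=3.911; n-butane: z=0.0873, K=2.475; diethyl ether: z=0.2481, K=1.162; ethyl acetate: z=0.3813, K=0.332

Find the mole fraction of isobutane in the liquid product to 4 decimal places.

Let ψ = V/F and solve Σ zᵢ(Kᵢ−1)/(1+ψ(Kᵢ−1)) = 0.
Check two-phase: ΣzᵢKᵢ = 1.7389 > 1 and Σzᵢ/Kᵢ = 1.4697 > 1, so g(0) = 0.7389 > 0 and g(1) = -0.4697 < 0.
Newton–Raphson from ψ = 0.51:
  ψ = 0.5100: g = 0.05621, g' = -0.8477 → ψ = 0.5763
  ψ = 0.5763: g = 0.00021, g' = -0.8456 → ψ = 0.5766
Converged at ψ = 0.5766.
Compositions from xᵢ = zᵢ/(1+ψ(Kᵢ−1)), yᵢ = Kᵢxᵢ:
  isobutane: x = 0.1058, y = 0.4137
  n-butane: x = 0.0472, y = 0.1168
  diethyl ether: x = 0.2269, y = 0.2637
  ethyl acetate: x = 0.6201, y = 0.2059

x_isobutane = 0.1058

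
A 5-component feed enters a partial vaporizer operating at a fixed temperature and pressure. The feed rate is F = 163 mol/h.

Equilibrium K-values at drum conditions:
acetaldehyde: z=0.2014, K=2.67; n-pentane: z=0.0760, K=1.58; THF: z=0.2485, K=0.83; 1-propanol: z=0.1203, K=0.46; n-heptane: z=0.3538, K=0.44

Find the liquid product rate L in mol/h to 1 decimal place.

L = 144.4 mol/h

Iterate (Newton) starting at ψ = 0.47:
  ψ = 0.4700: g = -0.17880, g' = -0.4680 → ψ = 0.0879
  ψ = 0.0879: g = 0.01575, g' = -0.6190 → ψ = 0.1134
  ψ = 0.1134: g = 0.00033, g' = -0.5934 → ψ = 0.1139
Converged at ψ = 0.1139.
Then V = ψ·F = 0.1139·163 = 18.6 mol/h and L = F − V = 144.4 mol/h.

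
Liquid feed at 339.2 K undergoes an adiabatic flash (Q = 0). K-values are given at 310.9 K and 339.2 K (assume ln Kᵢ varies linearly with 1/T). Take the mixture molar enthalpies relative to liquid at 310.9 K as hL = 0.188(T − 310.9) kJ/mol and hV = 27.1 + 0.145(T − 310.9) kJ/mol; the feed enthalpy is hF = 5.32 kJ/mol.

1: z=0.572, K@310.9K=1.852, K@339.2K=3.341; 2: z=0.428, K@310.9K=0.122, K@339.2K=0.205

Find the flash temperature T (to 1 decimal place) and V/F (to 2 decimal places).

T = 312.4 K, V/F = 0.19

Adiabatic flash: solve Rachford–Rice at each trial T, then check hF = ψ·hV(T) + (1−ψ)·hL(T).
  T = 310.9 K: K = (1.852, 0.122), RR gives ψ = 0.149, H_out = 4.042 kJ/mol
  T = 339.2 K: K = (3.341, 0.205), RR gives ψ = 0.537, H_out = 19.211 kJ/mol
  T = 325.0 K: K = (2.517, 0.160), RR gives ψ = 0.399, H_out = 13.213 kJ/mol
  T = 317.9 K: K = (2.164, 0.140), RR gives ψ = 0.297, H_out = 9.285 kJ/mol
  T = 314.4 K: K = (2.004, 0.131), RR gives ψ = 0.232, H_out = 6.900 kJ/mol
  T = 312.6 K: K = (1.925, 0.126), RR gives ψ = 0.192, H_out = 5.501 kJ/mol
Linear interpolation between T = 310.9 (H_out = 4.042) and T = 312.6 (H_out = 5.501) on hF = 5.32 gives T ≈ 312.4 K, at which ψ = 0.19.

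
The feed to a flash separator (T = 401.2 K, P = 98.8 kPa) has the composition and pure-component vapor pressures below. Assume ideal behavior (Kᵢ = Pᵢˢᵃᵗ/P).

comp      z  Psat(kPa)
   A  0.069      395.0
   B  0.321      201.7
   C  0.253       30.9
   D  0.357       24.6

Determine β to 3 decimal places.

β = 0.086

Raoult's law: Kᵢ = Pᵢˢᵃᵗ/P = Pᵢˢᵃᵗ/98.8.
  K_A = 395.0/98.8 = 3.99798, K_B = 201.7/98.8 = 2.04150, K_C = 30.9/98.8 = 0.31275, K_D = 24.6/98.8 = 0.24899
Let β = V/F and solve Σ zᵢ(Kᵢ−1)/(1+β(Kᵢ−1)) = 0.
Check two-phase: ΣzᵢKᵢ = 1.099 > 1 and Σzᵢ/Kᵢ = 2.417 > 1, so g(0) = 0.099 > 0 and g(1) = -1.417 < 0.
Iterate (Newton) starting at β = 0.54:
  β = 0.540: g = -0.4345, g' = -1.105 → β = 0.147
  β = 0.147: g = -0.0610, g' = -0.963 → β = 0.083
  β = 0.083: g = 0.0026, g' = -1.055 → β = 0.086
Converged at β = 0.086.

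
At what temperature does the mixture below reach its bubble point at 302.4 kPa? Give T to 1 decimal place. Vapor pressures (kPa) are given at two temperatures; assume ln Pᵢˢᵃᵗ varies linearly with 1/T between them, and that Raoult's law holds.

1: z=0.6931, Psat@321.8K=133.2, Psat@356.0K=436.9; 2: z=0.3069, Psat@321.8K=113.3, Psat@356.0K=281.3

T = 347.7 K

Bubble-point temperature: ΣzᵢPᵢˢᵃᵗ(T) = P. Interpolate ln Pᵢˢᵃᵗ = aᵢ + bᵢ/T.
  T = 321.8 K: ΣzᵢPᵢˢᵃᵗ = 127.09 kPa
  T = 356.0 K: ΣzᵢPᵢˢᵃᵗ = 389.15 kPa
  T = 338.9 K: ΣzᵢPᵢˢᵃᵗ = 228.35 kPa
  T = 347.4 K: ΣzᵢPᵢˢᵃᵗ = 299.47 kPa
  T = 351.7 K: ΣzᵢPᵢˢᵃᵗ = 341.89 kPa
  T = 349.5 K: ΣzᵢPᵢˢᵃᵗ = 319.61 kPa
Interpolating between 347.4 K and 349.5 K gives T ≈ 347.7 K.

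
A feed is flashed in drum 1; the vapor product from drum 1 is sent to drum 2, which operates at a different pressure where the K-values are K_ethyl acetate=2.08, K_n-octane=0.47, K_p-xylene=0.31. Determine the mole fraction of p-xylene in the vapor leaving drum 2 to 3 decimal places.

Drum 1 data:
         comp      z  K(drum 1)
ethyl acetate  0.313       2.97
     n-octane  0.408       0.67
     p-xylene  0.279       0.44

Drum 1:
Rachford–Rice: g(ψ₁) = Σ zᵢ(Kᵢ−1)/(1+ψ₁(Kᵢ−1)) = 0.
Feasibility: ΣzᵢKᵢ = 1.326, Σzᵢ/Kᵢ = 1.348 — both > 1, two phases present.
Newton–Raphson from ψ₁ = 0.5:
  ψ₁ = 0.500: g = -0.0676, g' = -0.541 → ψ₁ = 0.375
  ψ₁ = 0.375: g = 0.0032, g' = -0.600 → ψ₁ = 0.380
Converged at ψ₁ = 0.380.
Drum-1 compositions:
  ethyl acetate: x = 0.179, y = 0.531
  n-octane: x = 0.467, y = 0.313
  p-xylene: x = 0.355, y = 0.156
Drum-2 feed = drum-1 vapor: z₂ = (0.5314, 0.3126, 0.1560).
Drum 2:
Rachford–Rice: g(ψ₂) = Σ zᵢ(Kᵢ−1)/(1+ψ₂(Kᵢ−1)) = 0.
Check two-phase: ΣzᵢKᵢ = 1.301 > 1 and Σzᵢ/Kᵢ = 1.424 > 1, so g(0) = 0.301 > 0 and g(1) = -0.424 < 0.
Newton–Raphson from ψ₂ = 0.5:
  ψ₂ = 0.500: g = -0.0170, g' = -0.597 → ψ₂ = 0.471
Converged at ψ₂ = 0.471.
  ethyl acetate: x = 0.352, y = 0.733
  n-octane: x = 0.417, y = 0.196
  p-xylene: x = 0.231, y = 0.072

y_p-xylene (drum 2) = 0.072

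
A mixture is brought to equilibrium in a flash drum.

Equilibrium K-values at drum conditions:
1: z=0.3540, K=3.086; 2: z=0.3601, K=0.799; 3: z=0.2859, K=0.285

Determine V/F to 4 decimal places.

Rachford–Rice: g(V/F) = Σ zᵢ(Kᵢ−1)/(1+V/F(Kᵢ−1)) = 0.
Feasibility: ΣzᵢKᵢ = 1.4616, Σzᵢ/Kᵢ = 1.5686 — both > 1, two phases present.
Newton iteration, V/F⁰ = 0.46:
  V/F = 0.4600: g = -0.00751, g' = -0.7433 → V/F = 0.4499
Converged at V/F = 0.4499.

V/F = 0.4499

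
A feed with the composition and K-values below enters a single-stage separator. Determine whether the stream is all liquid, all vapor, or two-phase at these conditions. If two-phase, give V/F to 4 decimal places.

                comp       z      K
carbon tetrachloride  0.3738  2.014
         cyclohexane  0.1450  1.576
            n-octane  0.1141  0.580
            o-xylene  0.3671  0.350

two-phase, V/F = 0.3201

ΣzᵢKᵢ = 1.1760; Σzᵢ/Kᵢ = 1.5232.
Both exceed 1, so a two-phase solution exists.
Newton–Raphson from ψ = 0.5:
  ψ = 0.5000: g = -0.09780, g' = -0.5709 → ψ = 0.3287
  ψ = 0.3287: g = -0.00453, g' = -0.5281 → ψ = 0.3201
Converged at ψ = 0.3201.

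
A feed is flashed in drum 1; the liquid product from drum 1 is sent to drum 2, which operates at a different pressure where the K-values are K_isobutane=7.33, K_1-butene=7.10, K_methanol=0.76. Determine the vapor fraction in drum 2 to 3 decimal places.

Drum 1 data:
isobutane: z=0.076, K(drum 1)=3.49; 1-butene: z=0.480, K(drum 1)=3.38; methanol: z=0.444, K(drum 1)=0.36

V/F (drum 2) = 0.750

Drum 1:
Let ψ₁ = V/F and solve Σ zᵢ(Kᵢ−1)/(1+ψ₁(Kᵢ−1)) = 0.
Check two-phase: ΣzᵢKᵢ = 2.047 > 1 and Σzᵢ/Kᵢ = 1.397 > 1, so g(0) = 1.047 > 0 and g(1) = -0.397 < 0.
Iterate (Newton) starting at ψ₁ = 0.5:
  ψ₁ = 0.500: g = 0.1881, g' = -1.054 → ψ₁ = 0.678
  ψ₁ = 0.678: g = 0.0050, g' = -1.031 → ψ₁ = 0.683
Converged at ψ₁ = 0.683.
Drum-1 compositions:
  isobutane: x = 0.028, y = 0.098
  1-butene: x = 0.183, y = 0.618
  methanol: x = 0.789, y = 0.284
Drum-2 feed = drum-1 liquid: z₂ = (0.0281, 0.1828, 0.7891).
Drum 2:
Let ψ₂ = V/F and solve Σ zᵢ(Kᵢ−1)/(1+ψ₂(Kᵢ−1)) = 0.
Feasibility: ΣzᵢKᵢ = 2.104, Σzᵢ/Kᵢ = 1.068 — both > 1, two phases present.
Newton–Raphson from ψ₂ = 0.5:
  ψ₂ = 0.500: g = 0.1028, g' = -0.538 → ψ₂ = 0.691
  ψ₂ = 0.691: g = 0.0199, g' = -0.354 → ψ₂ = 0.747
  ψ₂ = 0.747: g = 0.0009, g' = -0.322 → ψ₂ = 0.750
Converged at ψ₂ = 0.750.
  isobutane: x = 0.005, y = 0.036
  1-butene: x = 0.033, y = 0.233
  methanol: x = 0.962, y = 0.731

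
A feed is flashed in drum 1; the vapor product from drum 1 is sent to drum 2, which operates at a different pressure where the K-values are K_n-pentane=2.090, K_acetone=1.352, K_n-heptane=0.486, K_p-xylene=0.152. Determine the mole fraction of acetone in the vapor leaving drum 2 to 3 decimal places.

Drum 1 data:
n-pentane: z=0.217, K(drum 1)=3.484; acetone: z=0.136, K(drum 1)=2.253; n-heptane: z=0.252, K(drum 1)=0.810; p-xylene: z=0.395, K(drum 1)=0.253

Drum 1:
Let ψ₁ = V/F and solve Σ zᵢ(Kᵢ−1)/(1+ψ₁(Kᵢ−1)) = 0.
Feasibility: ΣzᵢKᵢ = 1.366, Σzᵢ/Kᵢ = 1.995 — both > 1, two phases present.
Iterate (Newton) starting at ψ₁ = 0.48:
  ψ₁ = 0.480: g = -0.1604, g' = -0.909 → ψ₁ = 0.303
  ψ₁ = 0.303: g = -0.0015, g' = -0.926 → ψ₁ = 0.302
Converged at ψ₁ = 0.302.
Drum-1 compositions:
  n-pentane: x = 0.124, y = 0.432
  acetone: x = 0.099, y = 0.222
  n-heptane: x = 0.267, y = 0.217
  p-xylene: x = 0.510, y = 0.129
Drum-2 feed = drum-1 vapor: z₂ = (0.4321, 0.2223, 0.2165, 0.1290).
Drum 2:
Rachford–Rice: g(ψ₂) = Σ zᵢ(Kᵢ−1)/(1+ψ₂(Kᵢ−1)) = 0.
g(0) = ΣzᵢKᵢ − 1 = 0.329 and g(1) = 1 − Σzᵢ/Kᵢ = -0.666, so a root lies in (0, 1).
Newton iteration, ψ₂⁰ = 0.61:
  ψ₂ = 0.610: g = -0.0415, g' = -0.723 → ψ₂ = 0.553
  ψ₂ = 0.553: g = -0.0019, g' = -0.660 → ψ₂ = 0.550
Converged at ψ₂ = 0.550.
  n-pentane: x = 0.270, y = 0.565
  acetone: x = 0.186, y = 0.252
  n-heptane: x = 0.302, y = 0.147
  p-xylene: x = 0.242, y = 0.037

y_acetone (drum 2) = 0.252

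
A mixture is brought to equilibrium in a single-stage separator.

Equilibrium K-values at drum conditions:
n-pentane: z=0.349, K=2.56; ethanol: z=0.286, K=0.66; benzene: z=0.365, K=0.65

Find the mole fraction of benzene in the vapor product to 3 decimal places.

Newton iteration, V/F⁰ = 0.3:
  V/F = 0.300: g = 0.1198, g' = -0.491 → V/F = 0.544
  V/F = 0.544: g = 0.0174, g' = -0.366 → V/F = 0.592
Converged at V/F = 0.592.
Compositions from xᵢ = zᵢ/(1+V/F(Kᵢ−1)), yᵢ = Kᵢxᵢ:
  n-pentane: x = 0.181, y = 0.464
  ethanol: x = 0.358, y = 0.236
  benzene: x = 0.460, y = 0.299

y_benzene = 0.299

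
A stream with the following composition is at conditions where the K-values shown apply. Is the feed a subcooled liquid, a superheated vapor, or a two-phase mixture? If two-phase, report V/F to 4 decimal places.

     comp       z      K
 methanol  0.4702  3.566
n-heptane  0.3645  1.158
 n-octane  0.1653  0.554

ΣzᵢKᵢ = 2.1904; Σzᵢ/Kᵢ = 0.7450.
Since Σzᵢ/Kᵢ < 1 the mixture is above its dew point — single vapor phase.

superheated vapor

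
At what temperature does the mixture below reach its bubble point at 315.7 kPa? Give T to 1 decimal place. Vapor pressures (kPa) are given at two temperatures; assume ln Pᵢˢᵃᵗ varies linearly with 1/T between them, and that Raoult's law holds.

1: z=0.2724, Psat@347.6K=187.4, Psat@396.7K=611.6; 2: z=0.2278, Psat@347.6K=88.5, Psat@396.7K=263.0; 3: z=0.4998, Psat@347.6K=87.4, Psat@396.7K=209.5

T = 394.2 K

Bubble-point temperature: ΣzᵢPᵢˢᵃᵗ(T) = P. Interpolate ln Pᵢˢᵃᵗ = aᵢ + bᵢ/T.
  T = 347.6 K: ΣzᵢPᵢˢᵃᵗ = 114.89 kPa
  T = 396.7 K: ΣzᵢPᵢˢᵃᵗ = 331.22 kPa
  T = 372.1 K: ΣzᵢPᵢˢᵃᵗ = 201.31 kPa
  T = 384.4 K: ΣzᵢPᵢˢᵃᵗ = 260.15 kPa
  T = 390.5 K: ΣzᵢPᵢˢᵃᵗ = 293.78 kPa
  T = 393.6 K: ΣzᵢPᵢˢᵃᵗ = 312.07 kPa
  T = 395.1 K: ΣzᵢPᵢˢᵃᵗ = 321.23 kPa
Interpolating between 393.6 K and 395.1 K gives T ≈ 394.2 K.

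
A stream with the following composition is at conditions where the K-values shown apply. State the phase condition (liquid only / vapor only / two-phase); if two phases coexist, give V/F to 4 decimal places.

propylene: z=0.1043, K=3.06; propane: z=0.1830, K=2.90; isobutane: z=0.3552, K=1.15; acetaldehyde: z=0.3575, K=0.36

two-phase, V/F = 0.4954

ΣzᵢKᵢ = 1.3870; Σzᵢ/Kᵢ = 1.3991.
Both exceed 1, so a two-phase solution exists.
Newton iteration, ψ⁰ = 0.45:
  ψ = 0.4500: g = 0.02750, g' = -0.6070 → ψ = 0.4953
  ψ = 0.4953: g = 0.00008, g' = -0.6046 → ψ = 0.4954
Converged at ψ = 0.4954.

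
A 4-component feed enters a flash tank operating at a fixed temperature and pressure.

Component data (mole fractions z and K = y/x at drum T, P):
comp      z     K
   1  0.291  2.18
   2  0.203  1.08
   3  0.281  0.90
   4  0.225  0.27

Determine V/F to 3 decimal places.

V/F = 0.371

Material balance + equilibrium reduce to Σ zᵢ(Kᵢ−1)/(1+V/F(Kᵢ−1)) = 0.
g(0) = ΣzᵢKᵢ − 1 = 0.167 and g(1) = 1 − Σzᵢ/Kᵢ = -0.467, so a root lies in (0, 1).
Newton iteration, V/F⁰ = 0.37:
  V/F = 0.370: g = 0.0006, g' = -0.426 → V/F = 0.371
Converged at V/F = 0.371.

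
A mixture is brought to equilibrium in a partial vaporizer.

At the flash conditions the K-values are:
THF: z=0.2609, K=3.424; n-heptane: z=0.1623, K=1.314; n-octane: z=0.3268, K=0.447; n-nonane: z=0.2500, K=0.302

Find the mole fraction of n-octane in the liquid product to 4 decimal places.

x_n-octane = 0.3847

Let β = V/F and solve Σ zᵢ(Kᵢ−1)/(1+β(Kᵢ−1)) = 0.
Feasibility: ΣzᵢKᵢ = 1.3282, Σzᵢ/Kᵢ = 1.7586 — both > 1, two phases present.
Newton iteration, β⁰ = 0.5:
  β = 0.5000: g = -0.18788, g' = -0.8036 → β = 0.2662
  β = 0.2662: g = 0.00519, g' = -0.9011 → β = 0.2719
  β = 0.2719: g = 0.00002, g' = -0.8944 → β = 0.2720
Converged at β = 0.2720.
Compositions from xᵢ = zᵢ/(1+β(Kᵢ−1)), yᵢ = Kᵢxᵢ:
  THF: x = 0.1572, y = 0.5384
  n-heptane: x = 0.1495, y = 0.1965
  n-octane: x = 0.3847, y = 0.1719
  n-nonane: x = 0.3086, y = 0.0932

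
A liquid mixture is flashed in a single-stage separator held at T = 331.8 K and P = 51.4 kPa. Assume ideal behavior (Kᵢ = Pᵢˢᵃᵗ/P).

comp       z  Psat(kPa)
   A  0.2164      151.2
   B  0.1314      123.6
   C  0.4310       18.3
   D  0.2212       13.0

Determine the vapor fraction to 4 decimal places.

ψ = 0.1353

Raoult's law: Kᵢ = Pᵢˢᵃᵗ/P = Pᵢˢᵃᵗ/51.4.
  K_A = 151.2/51.4 = 2.941634, K_B = 123.6/51.4 = 2.404669, K_C = 18.3/51.4 = 0.356031, K_D = 13.0/51.4 = 0.252918
Material balance + equilibrium reduce to Σ zᵢ(Kᵢ−1)/(1+ψ(Kᵢ−1)) = 0.
Check two-phase: ΣzᵢKᵢ = 1.1619 > 1 and Σzᵢ/Kᵢ = 2.2134 > 1, so g(0) = 0.1619 > 0 and g(1) = -1.2134 < 0.
Iterate (Newton) starting at ψ = 0.53:
  ψ = 0.5300: g = -0.38206, g' = -1.0337 → ψ = 0.1604
  ψ = 0.1604: g = -0.02623, g' = -1.0287 → ψ = 0.1349
  ψ = 0.1349: g = 0.00042, g' = -1.0626 → ψ = 0.1353
Converged at ψ = 0.1353.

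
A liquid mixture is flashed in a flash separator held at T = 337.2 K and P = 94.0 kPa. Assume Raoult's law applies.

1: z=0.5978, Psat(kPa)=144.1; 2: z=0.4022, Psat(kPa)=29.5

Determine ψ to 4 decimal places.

Raoult's law: Kᵢ = Pᵢˢᵃᵗ/P = Pᵢˢᵃᵗ/94.0.
  K_1 = 144.1/94.0 = 1.532979, K_2 = 29.5/94.0 = 0.313830
Material balance + equilibrium reduce to Σ zᵢ(Kᵢ−1)/(1+ψ(Kᵢ−1)) = 0.
g(0) = ΣzᵢKᵢ − 1 = 0.0426 and g(1) = 1 − Σzᵢ/Kᵢ = -0.6715, so a root lies in (0, 1).
Binary case is linear: z₁(K₁−1)(1+ψ(K₂−1)) + z₂(K₂−1)(1+ψ(K₁−1)) = 0
⇒ ψ = [z₁(K₁−1)+z₂(K₂−1)] / [−(K₁−1)(K₂−1)] = 0.04264/0.36571 = 0.1166

ψ = 0.1166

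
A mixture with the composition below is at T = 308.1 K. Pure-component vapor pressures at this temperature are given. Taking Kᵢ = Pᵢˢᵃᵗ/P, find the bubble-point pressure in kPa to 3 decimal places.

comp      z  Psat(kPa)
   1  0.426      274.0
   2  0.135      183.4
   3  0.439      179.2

At the bubble point ψ → 0, so ΣzᵢKᵢ = 1 with Kᵢ = Pᵢˢᵃᵗ/P ⇒ P = ΣzᵢPᵢˢᵃᵗ.
P = 0.426·274.0 + 0.135·183.4 + 0.439·179.2 = 220.152 kPa

Pbub = 220.152 kPa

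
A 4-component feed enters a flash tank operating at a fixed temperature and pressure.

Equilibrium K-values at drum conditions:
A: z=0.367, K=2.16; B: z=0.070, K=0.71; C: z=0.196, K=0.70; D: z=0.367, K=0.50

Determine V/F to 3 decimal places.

Rachford–Rice: g(V/F) = Σ zᵢ(Kᵢ−1)/(1+V/F(Kᵢ−1)) = 0.
Feasibility: ΣzᵢKᵢ = 1.163, Σzᵢ/Kᵢ = 1.282 — both > 1, two phases present.
Newton iteration, V/F⁰ = 0.65:
  V/F = 0.650: g = -0.1272, g' = -0.398 → V/F = 0.330
  V/F = 0.330: g = 0.0002, g' = -0.419 → V/F = 0.331
Converged at V/F = 0.331.

V/F = 0.331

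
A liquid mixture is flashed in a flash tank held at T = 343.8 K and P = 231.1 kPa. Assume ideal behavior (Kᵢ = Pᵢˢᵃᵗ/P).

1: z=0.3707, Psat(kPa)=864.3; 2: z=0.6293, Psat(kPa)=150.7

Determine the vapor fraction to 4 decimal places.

Raoult's law: Kᵢ = Pᵢˢᵃᵗ/P = Pᵢˢᵃᵗ/231.1.
  K_1 = 864.3/231.1 = 3.739939, K_2 = 150.7/231.1 = 0.652099
Let ψ = V/F and solve Σ zᵢ(Kᵢ−1)/(1+ψ(Kᵢ−1)) = 0.
Check two-phase: ΣzᵢKᵢ = 1.7968 > 1 and Σzᵢ/Kᵢ = 1.0642 > 1, so g(0) = 0.7968 > 0 and g(1) = -0.0642 < 0.
Binary case is linear: z₁(K₁−1)(1+ψ(K₂−1)) + z₂(K₂−1)(1+ψ(K₁−1)) = 0
⇒ ψ = [z₁(K₁−1)+z₂(K₂−1)] / [−(K₁−1)(K₂−1)] = 0.79676/0.95323 = 0.8359

ψ = 0.8359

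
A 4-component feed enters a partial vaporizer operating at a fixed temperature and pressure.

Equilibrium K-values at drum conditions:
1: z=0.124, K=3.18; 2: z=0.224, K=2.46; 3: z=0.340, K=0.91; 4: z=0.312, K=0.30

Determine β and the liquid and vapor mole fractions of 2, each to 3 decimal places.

β = 0.424, x_2 = 0.138, y_2 = 0.340

Iterate (Newton) starting at β = 0.57:
  β = 0.570: g = -0.0966, g' = -0.686 → β = 0.429
  β = 0.429: g = -0.0033, g' = -0.653 → β = 0.424
Converged at β = 0.424.
Compositions from xᵢ = zᵢ/(1+β(Kᵢ−1)), yᵢ = Kᵢxᵢ:
  1: x = 0.064, y = 0.205
  2: x = 0.138, y = 0.340
  3: x = 0.353, y = 0.322
  4: x = 0.444, y = 0.133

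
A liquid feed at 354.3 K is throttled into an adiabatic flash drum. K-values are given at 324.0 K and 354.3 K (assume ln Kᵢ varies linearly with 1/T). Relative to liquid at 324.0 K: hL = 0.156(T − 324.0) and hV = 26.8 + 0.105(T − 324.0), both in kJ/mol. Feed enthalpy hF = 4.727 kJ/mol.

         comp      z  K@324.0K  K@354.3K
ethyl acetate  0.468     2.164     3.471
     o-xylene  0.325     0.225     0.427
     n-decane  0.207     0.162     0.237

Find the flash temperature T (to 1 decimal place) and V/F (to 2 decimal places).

Adiabatic flash: solve Rachford–Rice at each trial T, then check hF = ψ·hV(T) + (1−ψ)·hL(T).
  T = 324.0 K: K = (2.164, 0.225, 0.162), RR gives ψ = 0.128, H_out = 3.436 kJ/mol
  T = 354.3 K: K = (3.471, 0.427, 0.237), RR gives ψ = 0.501, H_out = 17.376 kJ/mol
  T = 339.1 K: K = (2.768, 0.314, 0.197), RR gives ψ = 0.338, H_out = 11.146 kJ/mol
  T = 331.6 K: K = (2.456, 0.267, 0.179), RR gives ψ = 0.244, H_out = 7.640 kJ/mol
  T = 327.8 K: K = (2.307, 0.245, 0.171), RR gives ψ = 0.190, H_out = 5.646 kJ/mol
  T = 325.9 K: K = (2.235, 0.235, 0.166), RR gives ψ = 0.160, H_out = 4.573 kJ/mol
Linear interpolation between T = 325.9 (H_out = 4.573) and T = 327.8 (H_out = 5.646) on hF = 4.727 gives T ≈ 326.2 K, at which ψ = 0.16.

T = 326.2 K, V/F = 0.16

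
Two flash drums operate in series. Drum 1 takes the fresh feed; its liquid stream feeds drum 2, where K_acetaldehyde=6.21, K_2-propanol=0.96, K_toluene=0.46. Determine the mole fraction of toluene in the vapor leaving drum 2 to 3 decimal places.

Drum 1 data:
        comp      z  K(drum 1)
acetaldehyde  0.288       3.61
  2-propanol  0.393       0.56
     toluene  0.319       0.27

Drum 1:
Let ψ₁ = V/F and solve Σ zᵢ(Kᵢ−1)/(1+ψ₁(Kᵢ−1)) = 0.
g(0) = ΣzᵢKᵢ − 1 = 0.346 and g(1) = 1 − Σzᵢ/Kᵢ = -0.963, so a root lies in (0, 1).
Newton iteration, ψ₁⁰ = 0.54:
  ψ₁ = 0.540: g = -0.2992, g' = -0.932 → ψ₁ = 0.219
  ψ₁ = 0.219: g = 0.0098, g' = -1.128 → ψ₁ = 0.228
Converged at ψ₁ = 0.228.
Drum-1 compositions:
  acetaldehyde: x = 0.181, y = 0.652
  2-propanol: x = 0.437, y = 0.245
  toluene: x = 0.383, y = 0.103
Drum-2 feed = drum-1 liquid: z₂ = (0.1806, 0.4368, 0.3826).
Drum 2:
Newton–Raphson from ψ₂ = 0.39:
  ψ₂ = 0.390: g = 0.0309, g' = -0.713 → ψ₂ = 0.433
  ψ₂ = 0.433: g = 0.0014, g' = -0.653 → ψ₂ = 0.435
Converged at ψ₂ = 0.435.
  acetaldehyde: x = 0.055, y = 0.343
  2-propanol: x = 0.445, y = 0.427
  toluene: x = 0.500, y = 0.230

y_toluene (drum 2) = 0.230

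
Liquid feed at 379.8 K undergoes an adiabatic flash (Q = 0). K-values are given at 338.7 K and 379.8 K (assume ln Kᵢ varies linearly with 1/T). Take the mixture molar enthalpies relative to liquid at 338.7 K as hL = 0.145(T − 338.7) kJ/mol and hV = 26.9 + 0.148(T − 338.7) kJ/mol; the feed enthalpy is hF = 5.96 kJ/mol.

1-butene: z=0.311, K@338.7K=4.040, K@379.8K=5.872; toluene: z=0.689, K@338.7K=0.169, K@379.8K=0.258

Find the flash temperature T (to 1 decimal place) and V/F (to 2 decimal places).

Adiabatic flash: solve Rachford–Rice at each trial T, then check hF = ψ·hV(T) + (1−ψ)·hL(T).
  T = 338.7 K: K = (4.040, 0.169), RR gives ψ = 0.148, H_out = 3.971 kJ/mol
  T = 379.8 K: K = (5.872, 0.258), RR gives ψ = 0.278, H_out = 13.464 kJ/mol
  T = 359.2 K: K = (4.921, 0.211), RR gives ψ = 0.219, H_out = 8.865 kJ/mol
  T = 348.9 K: K = (4.469, 0.189), RR gives ψ = 0.185, H_out = 6.464 kJ/mol
  T = 343.8 K: K = (4.252, 0.179), RR gives ψ = 0.167, H_out = 5.235 kJ/mol
  T = 346.4 K: K = (4.363, 0.184), RR gives ψ = 0.176, H_out = 5.865 kJ/mol
  T = 347.6 K: K = (4.414, 0.187), RR gives ψ = 0.181, H_out = 6.154 kJ/mol
Linear interpolation between T = 346.4 (H_out = 5.865) and T = 347.6 (H_out = 6.154) on hF = 5.96 gives T ≈ 346.8 K, at which ψ = 0.18.

T = 346.8 K, V/F = 0.18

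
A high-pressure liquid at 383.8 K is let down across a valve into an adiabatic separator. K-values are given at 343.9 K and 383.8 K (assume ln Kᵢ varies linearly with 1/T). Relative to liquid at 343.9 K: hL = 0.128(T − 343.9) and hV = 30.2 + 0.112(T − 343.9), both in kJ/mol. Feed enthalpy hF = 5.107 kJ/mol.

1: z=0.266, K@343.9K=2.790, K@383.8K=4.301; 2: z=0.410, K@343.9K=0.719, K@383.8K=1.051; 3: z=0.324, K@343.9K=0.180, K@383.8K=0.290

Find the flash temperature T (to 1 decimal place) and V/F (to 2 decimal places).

Adiabatic flash: solve Rachford–Rice at each trial T, then check hF = ψ·hV(T) + (1−ψ)·hL(T).
  T = 343.9 K: K = (2.790, 0.719, 0.180), RR gives ψ = 0.095, H_out = 2.884 kJ/mol
  T = 383.8 K: K = (4.301, 1.051, 0.290), RR gives ψ = 0.494, H_out = 19.706 kJ/mol
  T = 363.9 K: K = (3.507, 0.879, 0.232), RR gives ψ = 0.306, H_out = 11.714 kJ/mol
  T = 353.9 K: K = (3.138, 0.797, 0.205), RR gives ψ = 0.206, H_out = 7.468 kJ/mol
  T = 348.9 K: K = (2.962, 0.758, 0.192), RR gives ψ = 0.152, H_out = 5.232 kJ/mol
  T = 346.4 K: K = (2.875, 0.738, 0.186), RR gives ψ = 0.124, H_out = 4.074 kJ/mol
  T = 347.6 K: K = (2.916, 0.747, 0.189), RR gives ψ = 0.138, H_out = 4.633 kJ/mol
Linear interpolation between T = 347.6 (H_out = 4.633) and T = 348.9 (H_out = 5.232) on hF = 5.107 gives T ≈ 348.6 K, at which ψ = 0.15.

T = 348.6 K, V/F = 0.15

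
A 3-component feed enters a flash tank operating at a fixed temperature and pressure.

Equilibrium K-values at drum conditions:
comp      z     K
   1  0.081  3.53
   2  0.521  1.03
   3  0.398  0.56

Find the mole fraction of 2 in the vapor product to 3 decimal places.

y_2 = 0.535

Material balance + equilibrium reduce to Σ zᵢ(Kᵢ−1)/(1+V/F(Kᵢ−1)) = 0.
Feasibility: ΣzᵢKᵢ = 1.045, Σzᵢ/Kᵢ = 1.239 — both > 1, two phases present.
Iterate (Newton) starting at V/F = 0.36:
  V/F = 0.360: g = -0.0854, g' = -0.251 → V/F = 0.020
  V/F = 0.020: g = 0.0339, g' = -0.548 → V/F = 0.082
  V/F = 0.082: g = 0.0036, g' = -0.439 → V/F = 0.090
Converged at V/F = 0.090.
Compositions from xᵢ = zᵢ/(1+V/F(Kᵢ−1)), yᵢ = Kᵢxᵢ:
  1: x = 0.066, y = 0.233
  2: x = 0.520, y = 0.535
  3: x = 0.414, y = 0.232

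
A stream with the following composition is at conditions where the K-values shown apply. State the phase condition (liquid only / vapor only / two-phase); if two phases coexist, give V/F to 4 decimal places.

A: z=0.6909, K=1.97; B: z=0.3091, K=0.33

ΣzᵢKᵢ = 1.4631; Σzᵢ/Kᵢ = 1.2874.
Both exceed 1, so a two-phase solution exists.
Material balance + equilibrium reduce to Σ zᵢ(Kᵢ−1)/(1+ψ(Kᵢ−1)) = 0.
Binary case is linear: z₁(K₁−1)(1+ψ(K₂−1)) + z₂(K₂−1)(1+ψ(K₁−1)) = 0
⇒ ψ = [z₁(K₁−1)+z₂(K₂−1)] / [−(K₁−1)(K₂−1)] = 0.46308/0.64990 = 0.7125

two-phase, V/F = 0.7125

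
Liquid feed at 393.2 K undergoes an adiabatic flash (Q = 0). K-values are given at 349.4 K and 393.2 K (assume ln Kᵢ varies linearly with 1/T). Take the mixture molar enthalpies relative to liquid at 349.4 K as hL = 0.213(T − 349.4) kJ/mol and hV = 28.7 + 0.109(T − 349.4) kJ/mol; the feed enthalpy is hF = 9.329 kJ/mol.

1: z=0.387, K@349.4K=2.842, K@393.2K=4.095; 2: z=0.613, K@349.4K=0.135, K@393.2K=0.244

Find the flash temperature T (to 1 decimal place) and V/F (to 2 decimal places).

T = 367.2 K, V/F = 0.21

Adiabatic flash: solve Rachford–Rice at each trial T, then check hF = ψ·hV(T) + (1−ψ)·hL(T).
  T = 349.4 K: K = (2.842, 0.135), RR gives ψ = 0.115, H_out = 3.289 kJ/mol
  T = 393.2 K: K = (4.095, 0.244), RR gives ψ = 0.314, H_out = 16.907 kJ/mol
  T = 371.3 K: K = (3.448, 0.185), RR gives ψ = 0.224, H_out = 10.591 kJ/mol
  T = 360.4 K: K = (3.141, 0.159), RR gives ψ = 0.174, H_out = 7.131 kJ/mol
  T = 365.9 K: K = (3.295, 0.172), RR gives ψ = 0.200, H_out = 8.912 kJ/mol
  T = 368.6 K: K = (3.371, 0.178), RR gives ψ = 0.212, H_out = 9.759 kJ/mol
  T = 367.2 K: K = (3.332, 0.175), RR gives ψ = 0.206, H_out = 9.322 kJ/mol
Linear interpolation between T = 367.2 (H_out = 9.322) and T = 368.6 (H_out = 9.759) on hF = 9.329 gives T ≈ 367.2 K, at which ψ = 0.21.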